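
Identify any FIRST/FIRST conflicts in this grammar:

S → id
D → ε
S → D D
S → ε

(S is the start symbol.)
Yes. S → D D / S → ε on { ε }

FIRST sets of the non-terminals at (or reachable through a nullable prefix from) the front of some alternative:
  FIRST(D) = { ε }

Productions for S:
  S → id: FIRST = { 'id' }
  S → D D: FIRST = { ε }
  S → ε: FIRST = { ε }
D has only one production, so no FIRST/FIRST conflict is possible there.

Conflict for S: S → D D and S → ε
  Overlap: { ε }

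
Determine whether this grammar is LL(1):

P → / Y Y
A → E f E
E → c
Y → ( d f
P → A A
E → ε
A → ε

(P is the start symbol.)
A grammar is LL(1) if for each non-terminal N with multiple productions, the predict sets of those productions are pairwise disjoint, where PREDICT(N → α) = (FIRST(α) \ {ε}) ∪ (FOLLOW(N) if α ⇒* ε).

Relevant sets:
  FIRST(A) = { 'c', 'f', ε }
  FIRST(E) = { 'c', ε }
  FOLLOW(P) = { $ }
  FOLLOW(A) = { $, 'c', 'f' }
  FOLLOW(E) = { $, 'c', 'f' }

For P:
  PREDICT(P → '/' Y Y) = { '/' }
  PREDICT(P → A A) = { $, 'c', 'f' }
For A:
  PREDICT(A → E f E) = { 'c', 'f' }
  PREDICT(A → ε) = { $, 'c', 'f' }
For E:
  PREDICT(E → c) = { 'c' }
  PREDICT(E → ε) = { $, 'c', 'f' }
Y has a single production, so nothing to check there.

Conflict found: Predict set conflict for A: { 'c', 'f' }
The grammar is NOT LL(1).

Answer: No. Predict set conflict for A: { 'c', 'f' }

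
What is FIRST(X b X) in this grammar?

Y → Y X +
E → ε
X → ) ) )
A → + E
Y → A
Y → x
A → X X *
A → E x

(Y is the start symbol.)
FIRST sets of the non-terminals involved (from the grammar, by fixed-point iteration):
  FIRST(X) = { ')' }

To compute FIRST(X b X), process the symbols left to right:
Symbol X is a non-terminal. Add FIRST(X) \ {ε} = { ')' }
X is not nullable (ε ∉ FIRST(X)), so stop here.
FIRST(X b X) = { ')' }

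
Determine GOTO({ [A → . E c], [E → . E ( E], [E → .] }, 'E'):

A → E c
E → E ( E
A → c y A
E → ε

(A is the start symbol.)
{ [A → E . c], [E → E . ( E] }

GOTO(I, 'E') = CLOSURE({ [A → αX.β] : [A → α.Xβ] ∈ I, X = 'E' })

Items with dot before 'E', with the dot advanced:
  [A → . E c] → [A → E . c]
  [E → . E ( E] → [E → E . ( E]
Closure adds nothing (no advanced item has the dot before a non-terminal).

GOTO = { [A → E . c], [E → E . ( E] }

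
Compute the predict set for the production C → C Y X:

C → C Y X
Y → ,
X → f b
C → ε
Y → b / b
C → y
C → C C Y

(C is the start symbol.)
PREDICT(C → C Y X) = (FIRST(RHS) \ {ε}) ∪ (FOLLOW(C) if ε ∈ FIRST(RHS), i.e. RHS ⇒* ε)
FIRST(C) = { ',', 'b', 'y', ε }
FIRST(Y) = { ',', 'b' }
FIRST(C Y X) = { ',', 'b', 'y' }
ε ∉ FIRST(C Y X), so FOLLOW(C) is not added.
PREDICT(C → C Y X) = { ',', 'b', 'y' }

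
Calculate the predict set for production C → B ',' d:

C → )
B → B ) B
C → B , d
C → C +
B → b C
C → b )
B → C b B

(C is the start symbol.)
PREDICT(C → B ',' d) = (FIRST(RHS) \ {ε}) ∪ (FOLLOW(C) if ε ∈ FIRST(RHS), i.e. RHS ⇒* ε)
FIRST(B) = { ')', 'b' }
FIRST(B ',' d) = { ')', 'b' }
ε ∉ FIRST(B ',' d), so FOLLOW(C) is not added.
PREDICT(C → B ',' d) = { ')', 'b' }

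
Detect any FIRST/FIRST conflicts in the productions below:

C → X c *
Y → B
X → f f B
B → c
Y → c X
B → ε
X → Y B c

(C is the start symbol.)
Yes. Y → B / Y → c X on { 'c' }

FIRST sets of the non-terminals at (or reachable through a nullable prefix from) the front of some alternative:
  FIRST(B) = { 'c', ε }
  FIRST(Y) = { 'c', ε }

Productions for Y:
  Y → B: FIRST = { 'c', ε }
  Y → c X: FIRST = { 'c' }
Productions for X:
  X → f f B: FIRST = { 'f' }
  X → Y B c: FIRST = { 'c' }
Productions for B:
  B → c: FIRST = { 'c' }
  B → ε: FIRST = { ε }
C has only one production, so no FIRST/FIRST conflict is possible there.

Conflict for Y: Y → B and Y → c X
  Overlap: { 'c' }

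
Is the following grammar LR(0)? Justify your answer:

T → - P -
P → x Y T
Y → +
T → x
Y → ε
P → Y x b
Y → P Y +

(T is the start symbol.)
No. Shift-reduce conflict between [Y → .] and [P → . x Y T]

A grammar is LR(0) if no state in the canonical LR(0) collection has:
  - both a shift item (dot before a terminal) and a complete item (shift-reduce conflict), or
  - two or more complete items (reduce-reduce conflict; the accept item [T' → T .] counts as a complete item here).

Augment with T' → T and build the canonical LR(0) collection (I0 = CLOSURE({[T' → . T]}), then GOTO on every symbol after a dot until no new states appear). It has 17 states:
  I0: { [T → . - P -], [T → . x], [T' → . T] }  — shift
  I1: { [P → . Y x b], [P → . x Y T], [T → - . P -], [Y → . +], [Y → . P Y +], [Y → .] }  — shift, reduce
  I2: { [T' → T .] }  — accept
  I3: { [T → x .] }  — reduce
  I4: { [Y → + .] }  — reduce
  I5: { [P → . Y x b], [P → . x Y T], [T → - P . -], [Y → . +], [Y → . P Y +], [Y → .], [Y → P . Y +] }  — shift, reduce
  I6: { [P → Y . x b] }  — shift
  I7: { [P → . Y x b], [P → . x Y T], [P → x . Y T], [Y → . +], [Y → . P Y +], [Y → .] }  — shift, reduce
  I8: { [P → . Y x b], [P → . x Y T], [Y → . +], [Y → . P Y +], [Y → .], [Y → P . Y +] }  — shift, reduce
  I9: { [P → Y . x b], [P → x Y . T], [T → . - P -], [T → . x] }  — shift
  I10: { [P → x Y T .] }  — reduce
  I11: { [P → Y x . b], [T → x .] }  — shift, reduce
  I12: { [P → Y x b .] }  — reduce
  I13: { [P → Y . x b], [Y → P Y . +] }  — shift
  I14: { [Y → P Y + .] }  — reduce
  I15: { [P → Y x . b] }  — shift
  I16: { [T → - P - .] }  — reduce

Conflict in state I1:
  Shift-reduce conflict between [Y → .] and [P → . x Y T]
So the grammar is NOT LR(0).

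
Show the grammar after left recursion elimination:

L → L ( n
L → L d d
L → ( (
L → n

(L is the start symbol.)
L → ( ( L'
L → n L'
L' → ( n L'
L' → d d L'
L' → ε

L is directly left-recursive. The standard transformation for
  A → A α₁ | ... | A α_m | β₁ | ... | β_n
is
  A  → β₁ A' | ... | β_n A'
  A' → α₁ A' | ... | α_m A' | ε

L → ( ( becomes L → ( ( L'
L → n becomes L → n L'
L → L ( n becomes L' → ( n L'
L → L d d becomes L' → d d L'
Add L' → ε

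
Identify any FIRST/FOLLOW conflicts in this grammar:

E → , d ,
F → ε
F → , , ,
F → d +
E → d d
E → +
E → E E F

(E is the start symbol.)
A FIRST/FOLLOW conflict occurs when a non-terminal N has a nullable alternative N → β (β ⇒* ε) and another alternative N → α with FIRST(α) ∩ FOLLOW(N) ≠ ∅: on such a lookahead the parser cannot decide between expanding α and letting N vanish via β.

Nullable non-terminals: F.

F: nullable alternative(s) F → ε; FOLLOW(F) = { $, '+', ',', 'd' }
  F → ε: FIRST \ {ε} = { } — this is the only nullable alternative, skip
  F → , , ,: FIRST \ {ε} = { ',' } — overlaps FOLLOW(F) on { ',' }: CONFLICT
  F → d +: FIRST \ {ε} = { 'd' } — overlaps FOLLOW(F) on { 'd' }: CONFLICT

E has no nullable alternative, so no FIRST/FOLLOW check is needed there.

So the grammar has 2 FIRST/FOLLOW conflicts (marked CONFLICT above).

Answer: Yes. F → ',' ',' ',' with FOLLOW(F) on { ',' }; F → d '+' with FOLLOW(F) on { 'd' }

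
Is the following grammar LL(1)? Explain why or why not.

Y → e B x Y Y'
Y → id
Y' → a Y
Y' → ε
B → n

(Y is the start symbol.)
No. Predict set conflict for Y': { 'a' }

Relevant sets:
  FOLLOW(Y') = { $, 'a' }

For Y:
  PREDICT(Y → e B x Y Y') = { 'e' }
  PREDICT(Y → id) = { 'id' }
For Y':
  PREDICT(Y' → a Y) = { 'a' }
  PREDICT(Y' → ε) = { $, 'a' }
B has a single production, so nothing to check there.

Conflict found: Predict set conflict for Y': { 'a' }
The grammar is NOT LL(1).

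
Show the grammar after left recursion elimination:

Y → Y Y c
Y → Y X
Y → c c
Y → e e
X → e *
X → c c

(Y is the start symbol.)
Y is directly left-recursive. The standard transformation for
  A → A α₁ | ... | A α_m | β₁ | ... | β_n
is
  A  → β₁ A' | ... | β_n A'
  A' → α₁ A' | ... | α_m A' | ε

Y → c c becomes Y → c c Y'
Y → e e becomes Y → e e Y'
Y → Y Y c becomes Y' → Y c Y'
Y → Y X becomes Y' → X Y'
Add Y' → ε

Productions for other non-terminals are unchanged:
  X → e *
  X → c c

Resulting grammar:
Y → c c Y'
Y → e e Y'
Y' → Y c Y'
Y' → X Y'
Y' → ε
X → e *
X → c c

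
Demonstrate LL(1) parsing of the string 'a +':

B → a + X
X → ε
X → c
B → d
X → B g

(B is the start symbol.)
LL(1) parsing maintains a stack (initially the start symbol over $) and the input. At each step: if the stack top is a terminal, match it against the current input token; if it is a non-terminal N, replace it with the RHS of M[N, lookahead] (the unique production whose predict set contains the lookahead).

Stack is shown with the top on the left.

Stack    Input  Action
----------------------
B $      a + $  output B → a + X
a + X $  a + $  match 'a'
+ X $    + $    match '+'
X $      $      output X → ε
$        $      accept

The string is accepted.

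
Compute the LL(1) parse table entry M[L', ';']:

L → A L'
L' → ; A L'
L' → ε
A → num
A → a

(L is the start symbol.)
To find M[L', ';'], we find productions for L' where ';' is in the predict set (PREDICT(N → α) = (FIRST(α) \ {ε}) ∪ (FOLLOW(N) if α ⇒* ε)).

Relevant sets:
  FOLLOW(L') = { $ }

L' → ; A L': PREDICT = { ';' }
  ';' is in predict set, so this production goes in M[L', ';']
L' → ε: PREDICT = { $ }

M[L', ';'] = L' → ; A L'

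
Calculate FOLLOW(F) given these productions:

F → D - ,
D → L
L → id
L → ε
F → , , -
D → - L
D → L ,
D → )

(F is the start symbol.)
F is the start symbol, so $ ∈ FOLLOW(F).
F does not occur on any right-hand side.

Taking the union: FOLLOW(F) = { $ }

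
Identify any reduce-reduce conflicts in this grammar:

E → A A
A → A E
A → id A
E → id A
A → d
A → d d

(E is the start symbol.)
A reduce-reduce conflict occurs when an LR(0) state has two complete items [A → α .] and [B → β .] — both call for a reduction, and with no lookahead the parser cannot choose between them.

Augment with E' → E and build the canonical LR(0) collection (I0 = CLOSURE({[E' → . E]}), then GOTO on every symbol after a dot until no new states appear). It has 11 states:
  I0: { [A → . A E], [A → . d d], [A → . d], [A → . id A], [E → . A A], [E → . id A], [E' → . E] }  — shift
  I1: { [A → . A E], [A → . d d], [A → . d], [A → . id A], [A → A . E], [E → . A A], [E → . id A], [E → A . A] }  — shift
  I2: { [E' → E .] }  — accept
  I3: { [A → d . d], [A → d .] }  — shift, reduce
  I4: { [A → . A E], [A → . d d], [A → . d], [A → . id A], [A → id . A], [E → id . A] }  — shift
  I5: { [A → . A E], [A → . d d], [A → . d], [A → . id A], [A → A . E], [A → id A .], [E → . A A], [E → . id A], [E → id A .] }  — shift, 2 reduces
  I6: { [A → . A E], [A → . d d], [A → . d], [A → . id A], [A → id . A] }  — shift
  I7: { [A → . A E], [A → . d d], [A → . d], [A → . id A], [A → A . E], [A → id A .], [E → . A A], [E → . id A] }  — shift, reduce
  I8: { [A → A E .] }  — reduce
  I9: { [A → d d .] }  — reduce
  I10: { [A → . A E], [A → . d d], [A → . d], [A → . id A], [A → A . E], [E → . A A], [E → . id A], [E → A . A], [E → A A .] }  — shift, reduce

I5 contains complete items [A → id A .], [E → id A .] — reduce-reduce conflict.

Answer: Yes — I5: [A → id A .] vs [E → id A .]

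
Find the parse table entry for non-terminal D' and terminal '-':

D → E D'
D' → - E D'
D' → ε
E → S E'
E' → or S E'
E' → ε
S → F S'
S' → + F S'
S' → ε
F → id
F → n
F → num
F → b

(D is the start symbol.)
To find M[D', '-'], we find productions for D' where '-' is in the predict set (PREDICT(N → α) = (FIRST(α) \ {ε}) ∪ (FOLLOW(N) if α ⇒* ε)).

Relevant sets:
  FOLLOW(D') = { $ }

D' → - E D': PREDICT = { '-' }
  '-' is in predict set, so this production goes in M[D', '-']
D' → ε: PREDICT = { $ }

M[D', '-'] = D' → - E D'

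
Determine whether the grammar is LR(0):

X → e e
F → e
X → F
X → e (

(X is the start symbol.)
Augment with X' → X and build the canonical LR(0) collection (I0 = CLOSURE({[X' → . X]}), then GOTO on every symbol after a dot until no new states appear). It has 6 states:
  I0: { [F → . e], [X → . F], [X → . e (], [X → . e e], [X' → . X] }  — shift
  I1: { [X → F .] }  — reduce
  I2: { [X' → X .] }  — accept
  I3: { [F → e .], [X → e . (], [X → e . e] }  — shift, reduce
  I4: { [X → e ( .] }  — reduce
  I5: { [X → e e .] }  — reduce

Conflict in state I3:
  Shift-reduce conflict between [F → e .] and [X → e . (]
So the grammar is NOT LR(0).

Answer: No. Shift-reduce conflict between [F → e .] and [X → e . (]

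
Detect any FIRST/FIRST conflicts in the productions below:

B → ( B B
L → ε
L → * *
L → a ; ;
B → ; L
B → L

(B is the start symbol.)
A FIRST/FIRST conflict occurs when two productions N → α and N → β for the same non-terminal have FIRST(α) ∩ FIRST(β) ≠ ∅ (with ε ∈ FIRST of a nullable right-hand side, so two nullable alternatives also conflict).

FIRST sets of the non-terminals at (or reachable through a nullable prefix from) the front of some alternative:
  FIRST(L) = { '*', 'a', ε }

Productions for B:
  B → ( B B: FIRST = { '(' }
  B → ; L: FIRST = { ';' }
  B → L: FIRST = { '*', 'a', ε }
Productions for L:
  L → ε: FIRST = { ε }
  L → * *: FIRST = { '*' }
  L → a ; ;: FIRST = { 'a' }

All alternatives of each non-terminal have pairwise disjoint FIRST sets.

Answer: No FIRST/FIRST conflicts.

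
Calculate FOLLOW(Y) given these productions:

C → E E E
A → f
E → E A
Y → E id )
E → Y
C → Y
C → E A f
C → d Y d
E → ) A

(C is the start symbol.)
{ $, ')', 'd', 'f', 'id' }

To compute FOLLOW(Y), find every occurrence of Y on a right-hand side N → α Y β: add FIRST(β) \ {ε}, and if β is empty or nullable also add FOLLOW(N). Iterate to a fixed point.

In E → Y: Y is at the end, add FOLLOW(E)
In C → Y: Y is at the end, add FOLLOW(C)
In C → d Y d: Y is followed by d, add FIRST(d) \ {ε} = { 'd' }

The FOLLOW sets referred to above (computed the same way, to a fixed point):
  FOLLOW(E) = { $, ')', 'f', 'id' }
  FOLLOW(C) = { $ }

Taking the union: FOLLOW(Y) = { $, ')', 'd', 'f', 'id' }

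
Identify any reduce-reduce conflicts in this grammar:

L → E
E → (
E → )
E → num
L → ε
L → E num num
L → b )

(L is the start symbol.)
Augment with L' → L and build the canonical LR(0) collection (I0 = CLOSURE({[L' → . L]}), then GOTO on every symbol after a dot until no new states appear). It has 10 states:
  I0: { [E → . (], [E → . )], [E → . num], [L → . E num num], [L → . E], [L → . b )], [L → .], [L' → . L] }  — shift, reduce
  I1: { [E → ( .] }  — reduce
  I2: { [E → ) .] }  — reduce
  I3: { [L → E . num num], [L → E .] }  — shift, reduce
  I4: { [L' → L .] }  — accept
  I5: { [L → b . )] }  — shift
  I6: { [E → num .] }  — reduce
  I7: { [L → b ) .] }  — reduce
  I8: { [L → E num . num] }  — shift
  I9: { [L → E num num .] }  — reduce

No state contains more than one complete item.

Answer: No reduce-reduce conflicts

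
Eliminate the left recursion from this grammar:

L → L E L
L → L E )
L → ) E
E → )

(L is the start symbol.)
L is directly left-recursive. The standard transformation for
  A → A α₁ | ... | A α_m | β₁ | ... | β_n
is
  A  → β₁ A' | ... | β_n A'
  A' → α₁ A' | ... | α_m A' | ε

L → ) E becomes L → ) E L'
L → L E L becomes L' → E L L'
L → L E ) becomes L' → E ) L'
Add L' → ε

Productions for other non-terminals are unchanged:
  E → )

Resulting grammar:
L → ) E L'
L' → E L L'
L' → E ) L'
L' → ε
E → )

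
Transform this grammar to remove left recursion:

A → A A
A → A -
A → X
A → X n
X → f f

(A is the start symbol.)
A → X A'
A → X n A'
A' → A A'
A' → - A'
A' → ε
X → f f

A is directly left-recursive. The standard transformation for
  A → A α₁ | ... | A α_m | β₁ | ... | β_n
is
  A  → β₁ A' | ... | β_n A'
  A' → α₁ A' | ... | α_m A' | ε

A → X becomes A → X A'
A → X n becomes A → X n A'
A → A A becomes A' → A A'
A → A - becomes A' → - A'
Add A' → ε

Productions for other non-terminals are unchanged:
  X → f f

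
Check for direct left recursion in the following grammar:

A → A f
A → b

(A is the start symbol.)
Yes, A is left-recursive

Direct left recursion occurs when N → N α for some non-terminal N (the right-hand side begins with the left-hand side itself).

A → A f: LEFT RECURSIVE (starts with A)
A → b: starts with b

The grammar has direct left recursion on: A.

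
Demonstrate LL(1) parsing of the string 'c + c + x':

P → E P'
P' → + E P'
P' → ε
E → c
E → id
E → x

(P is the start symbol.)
Stack is shown with the top on the left.

Stack     Input        Action
-----------------------------
P $       c + c + x $  output P → E P'
E P' $    c + c + x $  output E → c
c P' $    c + c + x $  match 'c'
P' $      + c + x $    output P' → + E P'
+ E P' $  + c + x $    match '+'
E P' $    c + x $      output E → c
c P' $    c + x $      match 'c'
P' $      + x $        output P' → + E P'
+ E P' $  + x $        match '+'
E P' $    x $          output E → x
x P' $    x $          match 'x'
P' $      $            output P' → ε
$         $            accept

The string is accepted.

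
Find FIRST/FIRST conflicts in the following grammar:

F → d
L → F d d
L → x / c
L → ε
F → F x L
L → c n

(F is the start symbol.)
Yes. F → d / F → F x L on { 'd' }

A FIRST/FIRST conflict occurs when two productions N → α and N → β for the same non-terminal have FIRST(α) ∩ FIRST(β) ≠ ∅ (with ε ∈ FIRST of a nullable right-hand side, so two nullable alternatives also conflict).

FIRST sets of the non-terminals at (or reachable through a nullable prefix from) the front of some alternative:
  FIRST(F) = { 'd' }

Productions for F:
  F → d: FIRST = { 'd' }
  F → F x L: FIRST = { 'd' }
Productions for L:
  L → F d d: FIRST = { 'd' }
  L → x / c: FIRST = { 'x' }
  L → ε: FIRST = { ε }
  L → c n: FIRST = { 'c' }

Conflict for F: F → d and F → F x L
  Overlap: { 'd' }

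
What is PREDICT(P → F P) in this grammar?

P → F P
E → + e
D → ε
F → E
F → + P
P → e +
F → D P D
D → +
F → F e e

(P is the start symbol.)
PREDICT(P → F P) = (FIRST(RHS) \ {ε}) ∪ (FOLLOW(P) if ε ∈ FIRST(RHS), i.e. RHS ⇒* ε)
FIRST(F) = { '+', 'e' }
FIRST(F P) = { '+', 'e' }
ε ∉ FIRST(F P), so FOLLOW(P) is not added.
PREDICT(P → F P) = { '+', 'e' }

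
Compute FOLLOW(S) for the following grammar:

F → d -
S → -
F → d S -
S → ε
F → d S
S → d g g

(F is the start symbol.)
{ $, '-' }

To compute FOLLOW(S), find every occurrence of S on a right-hand side N → α S β: add FIRST(β) \ {ε}, and if β is empty or nullable also add FOLLOW(N). Iterate to a fixed point.

In F → d S -: S is followed by '-', add FIRST('-') \ {ε} = { '-' }
In F → d S: S is at the end, add FOLLOW(F)

The FOLLOW sets referred to above (computed the same way, to a fixed point):
  FOLLOW(F) = { $ }

Taking the union: FOLLOW(S) = { $, '-' }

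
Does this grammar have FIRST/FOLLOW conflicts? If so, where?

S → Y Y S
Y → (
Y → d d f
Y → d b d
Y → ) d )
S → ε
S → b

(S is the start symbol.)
Nullable non-terminals: S.
FIRST sets used below: FIRST(Y) = { '(', ')', 'd' }

S: nullable alternative(s) S → ε; FOLLOW(S) = { $ }
  S → Y Y S: FIRST \ {ε} = { '(', ')', 'd' } — disjoint from FOLLOW(S)
  S → ε: FIRST \ {ε} = { } — this is the only nullable alternative, skip
  S → b: FIRST \ {ε} = { 'b' } — disjoint from FOLLOW(S)

Y has no nullable alternative, so no FIRST/FOLLOW check is needed there.

No FIRST/FOLLOW conflicts found.

Answer: No FIRST/FOLLOW conflicts.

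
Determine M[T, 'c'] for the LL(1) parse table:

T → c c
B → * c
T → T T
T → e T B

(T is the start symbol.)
To find M[T, 'c'], we find productions for T where 'c' is in the predict set (PREDICT(N → α) = (FIRST(α) \ {ε}) ∪ (FOLLOW(N) if α ⇒* ε)).

Relevant sets:
  FIRST(T) = { 'c', 'e' }

T → c c: PREDICT = { 'c' }
  'c' is in predict set, so this production goes in M[T, 'c']
T → T T: PREDICT = { 'c', 'e' }
  'c' is in predict set, so this production goes in M[T, 'c']
T → e T B: PREDICT = { 'e' }

M[T, 'c'] = T → c c, T → T T  (a multiply-defined cell — the grammar is not LL(1))

Answer: T → c c, T → T T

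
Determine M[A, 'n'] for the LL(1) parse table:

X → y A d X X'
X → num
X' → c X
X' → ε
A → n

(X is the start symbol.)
A → n

To find M[A, 'n'], we find productions for A where 'n' is in the predict set (PREDICT(N → α) = (FIRST(α) \ {ε}) ∪ (FOLLOW(N) if α ⇒* ε)).

A → n: PREDICT = { 'n' }
  'n' is in predict set, so this production goes in M[A, 'n']

M[A, 'n'] = A → n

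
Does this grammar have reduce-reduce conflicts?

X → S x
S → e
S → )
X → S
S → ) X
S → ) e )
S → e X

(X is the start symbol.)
Yes — I9: [S → ) .] vs [S → ) e ) .]

A reduce-reduce conflict occurs when an LR(0) state has two complete items [A → α .] and [B → β .] — both call for a reduction, and with no lookahead the parser cannot choose between them.

Augment with X' → X and build the canonical LR(0) collection (I0 = CLOSURE({[X' → . X]}), then GOTO on every symbol after a dot until no new states appear). It has 10 states:
  I0: { [S → . ) X], [S → . ) e )], [S → . )], [S → . e X], [S → . e], [X → . S x], [X → . S], [X' → . X] }  — shift
  I1: { [S → ) . X], [S → ) . e )], [S → ) .], [S → . ) X], [S → . ) e )], [S → . )], [S → . e X], [S → . e], [X → . S x], [X → . S] }  — shift, reduce
  I2: { [X → S . x], [X → S .] }  — shift, reduce
  I3: { [X' → X .] }  — accept
  I4: { [S → . ) X], [S → . ) e )], [S → . )], [S → . e X], [S → . e], [S → e . X], [S → e .], [X → . S x], [X → . S] }  — shift, reduce
  I5: { [S → e X .] }  — reduce
  I6: { [X → S x .] }  — reduce
  I7: { [S → ) X .] }  — reduce
  I8: { [S → ) e . )], [S → . ) X], [S → . ) e )], [S → . )], [S → . e X], [S → . e], [S → e . X], [S → e .], [X → . S x], [X → . S] }  — shift, reduce
  I9: { [S → ) . X], [S → ) . e )], [S → ) .], [S → ) e ) .], [S → . ) X], [S → . ) e )], [S → . )], [S → . e X], [S → . e], [X → . S x], [X → . S] }  — shift, 2 reduces

I9 contains complete items [S → ) .], [S → ) e ) .] — reduce-reduce conflict.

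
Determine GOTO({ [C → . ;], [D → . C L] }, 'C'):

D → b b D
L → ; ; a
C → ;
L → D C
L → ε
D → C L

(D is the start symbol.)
{ [C → . ;], [D → . C L], [D → . b b D], [D → C . L], [L → . ; ; a], [L → . D C], [L → .] }

GOTO(I, 'C') = CLOSURE({ [A → αX.β] : [A → α.Xβ] ∈ I, X = 'C' })

Items with dot before 'C', with the dot advanced:
  [D → . C L] → [D → C . L]
Closure of the advanced items:
  [D → C . L] has the dot before L: add [L → . ; ; a], [L → . D C], [L → .]
  [L → . D C] has the dot before D: add [D → . b b D], [D → . C L]
  [D → . C L] has the dot before C: add [C → . ;]

GOTO = { [C → . ;], [D → . C L], [D → . b b D], [D → C . L], [L → . ; ; a], [L → . D C], [L → .] }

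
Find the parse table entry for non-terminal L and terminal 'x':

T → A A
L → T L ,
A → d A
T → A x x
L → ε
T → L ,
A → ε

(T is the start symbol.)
L → T L ,

To find M[L, 'x'], we find productions for L where 'x' is in the predict set (PREDICT(N → α) = (FIRST(α) \ {ε}) ∪ (FOLLOW(N) if α ⇒* ε)).

Relevant sets:
  FIRST(T) = { ',', 'd', 'x', ε }
  FIRST(L) = { ',', 'd', 'x', ε }
  FOLLOW(L) = { ',' }

L → T L ,: PREDICT = { ',', 'd', 'x' }
  'x' is in predict set, so this production goes in M[L, 'x']
L → ε: PREDICT = { ',' }

M[L, 'x'] = L → T L ,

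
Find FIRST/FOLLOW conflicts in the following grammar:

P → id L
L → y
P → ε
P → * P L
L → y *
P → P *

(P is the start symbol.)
A FIRST/FOLLOW conflict occurs when a non-terminal N has a nullable alternative N → β (β ⇒* ε) and another alternative N → α with FIRST(α) ∩ FOLLOW(N) ≠ ∅: on such a lookahead the parser cannot decide between expanding α and letting N vanish via β.

Nullable non-terminals: P.
FIRST sets used below: FIRST(P) = { '*', 'id', ε }

P: nullable alternative(s) P → ε; FOLLOW(P) = { $, '*', 'y' }
  P → id L: FIRST \ {ε} = { 'id' } — disjoint from FOLLOW(P)
  P → ε: FIRST \ {ε} = { } — this is the only nullable alternative, skip
  P → * P L: FIRST \ {ε} = { '*' } — overlaps FOLLOW(P) on { '*' }: CONFLICT
  P → P *: FIRST \ {ε} = { '*', 'id' } — overlaps FOLLOW(P) on { '*' }: CONFLICT

L has no nullable alternative, so no FIRST/FOLLOW check is needed there.

So the grammar has 2 FIRST/FOLLOW conflicts (marked CONFLICT above).

Answer: Yes. P → '*' P L with FOLLOW(P) on { '*' }; P → P '*' with FOLLOW(P) on { '*' }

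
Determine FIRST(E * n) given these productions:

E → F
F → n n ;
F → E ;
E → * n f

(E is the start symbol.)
{ '*', 'n' }

FIRST sets of the non-terminals involved (from the grammar, by fixed-point iteration):
  FIRST(E) = { '*', 'n' }

To compute FIRST(E * n), process the symbols left to right:
Symbol E is a non-terminal. Add FIRST(E) \ {ε} = { '*', 'n' }
E is not nullable (ε ∉ FIRST(E)), so stop here.
FIRST(E * n) = { '*', 'n' }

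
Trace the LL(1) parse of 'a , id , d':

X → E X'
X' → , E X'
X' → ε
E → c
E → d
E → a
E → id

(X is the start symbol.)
LL(1) parsing maintains a stack (initially the start symbol over $) and the input. At each step: if the stack top is a terminal, match it against the current input token; if it is a non-terminal N, replace it with the RHS of M[N, lookahead] (the unique production whose predict set contains the lookahead).

Stack is shown with the top on the left.

Stack     Input         Action
------------------------------
X $       a , id , d $  output X → E X'
E X' $    a , id , d $  output E → a
a X' $    a , id , d $  match 'a'
X' $      , id , d $    output X' → , E X'
, E X' $  , id , d $    match ','
E X' $    id , d $      output E → id
id X' $   id , d $      match 'id'
X' $      , d $         output X' → , E X'
, E X' $  , d $         match ','
E X' $    d $           output E → d
d X' $    d $           match 'd'
X' $      $             output X' → ε
$         $             accept

The string is accepted.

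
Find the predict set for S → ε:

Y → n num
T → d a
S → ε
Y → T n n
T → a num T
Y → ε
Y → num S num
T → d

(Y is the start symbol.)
{ 'num' }

PREDICT(S → ε) = (FIRST(RHS) \ {ε}) ∪ (FOLLOW(S) if ε ∈ FIRST(RHS), i.e. RHS ⇒* ε)
The right-hand side is ε (FIRST(ε) = { ε }), so the predict set is FOLLOW(S) = { 'num' }
PREDICT(S → ε) = { 'num' }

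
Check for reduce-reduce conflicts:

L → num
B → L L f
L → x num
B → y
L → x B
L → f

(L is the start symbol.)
Yes — I7: [L → num .] vs [L → x num .]

Augment with L' → L and build the canonical LR(0) collection (I0 = CLOSURE({[L' → . L]}), then GOTO on every symbol after a dot until no new states appear). It has 11 states:
  I0: { [L → . f], [L → . num], [L → . x B], [L → . x num], [L' → . L] }  — shift
  I1: { [L' → L .] }  — accept
  I2: { [L → f .] }  — reduce
  I3: { [L → num .] }  — reduce
  I4: { [B → . L L f], [B → . y], [L → . f], [L → . num], [L → . x B], [L → . x num], [L → x . B], [L → x . num] }  — shift
  I5: { [L → x B .] }  — reduce
  I6: { [B → L . L f], [L → . f], [L → . num], [L → . x B], [L → . x num] }  — shift
  I7: { [L → num .], [L → x num .] }  — 2 reduces
  I8: { [B → y .] }  — reduce
  I9: { [B → L L . f] }  — shift
  I10: { [B → L L f .] }  — reduce

I7 contains complete items [L → num .], [L → x num .] — reduce-reduce conflict.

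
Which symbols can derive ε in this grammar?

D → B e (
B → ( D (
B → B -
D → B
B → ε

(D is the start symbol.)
{ 'B', 'D' }

A non-terminal is nullable if it can derive ε (the empty string): either it has an ε-production, or it has a production whose right-hand side consists entirely of nullable non-terminals.

ε-productions: B → ε
So B is immediately nullable.
D → B: every symbol on the right is nullable, so D is nullable too.
Every non-terminal is now nullable.
Nullable = { 'B', 'D' }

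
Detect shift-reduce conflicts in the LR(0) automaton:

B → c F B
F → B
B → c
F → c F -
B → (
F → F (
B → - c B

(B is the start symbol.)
A shift-reduce conflict occurs when an LR(0) state has both:
  - a complete (reduce) item [A → α .] (dot at the end), and
  - a shift item [B → β . c γ] (dot before a terminal).

Augment with B' → B and build the canonical LR(0) collection (I0 = CLOSURE({[B' → . B]}), then GOTO on every symbol after a dot until no new states appear). It has 14 states:
  I0: { [B → . (], [B → . - c B], [B → . c F B], [B → . c], [B' → . B] }  — shift
  I1: { [B → ( .] }  — reduce
  I2: { [B → - . c B] }  — shift
  I3: { [B' → B .] }  — accept
  I4: { [B → . (], [B → . - c B], [B → . c F B], [B → . c], [B → c . F B], [B → c .], [F → . B], [F → . F (], [F → . c F -] }  — shift, reduce
  I5: { [F → B .] }  — reduce
  I6: { [B → . (], [B → . - c B], [B → . c F B], [B → . c], [B → c F . B], [F → F . (] }  — shift
  I7: { [B → . (], [B → . - c B], [B → . c F B], [B → . c], [B → c . F B], [B → c .], [F → . B], [F → . F (], [F → . c F -], [F → c . F -] }  — shift, reduce
  I8: { [B → . (], [B → . - c B], [B → . c F B], [B → . c], [B → c F . B], [F → F . (], [F → c F . -] }  — shift
  I9: { [B → ( .], [F → F ( .] }  — 2 reduces
  I10: { [B → - . c B], [F → c F - .] }  — shift, reduce
  I11: { [B → c F B .] }  — reduce
  I12: { [B → - c . B], [B → . (], [B → . - c B], [B → . c F B], [B → . c] }  — shift
  I13: { [B → - c B .] }  — reduce

I4 contains reduce item [B → c .] and shift items [B → . (], [B → . - c B], [B → . c], [B → . c F B], [F → . c F -] — shift-reduce conflict.
I7 contains reduce item [B → c .] and shift items [B → . (], [B → . - c B], [B → . c], [B → . c F B], [F → . c F -] — shift-reduce conflict.
I10 contains reduce item [F → c F - .] and shift item [B → - . c B] — shift-reduce conflict.

Answer: Yes — I4: [B → c .] vs [B → . (]; I7: [B → c .] vs [B → . (]; I10: [F → c F - .] vs [B → - . c B]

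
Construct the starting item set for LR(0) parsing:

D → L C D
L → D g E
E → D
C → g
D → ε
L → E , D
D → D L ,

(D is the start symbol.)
First, augment the grammar with D' → D
I₀ = CLOSURE({ [D' → . D] }):
  [D' → . D] has the dot before D: add [D → . L C D], [D → .], [D → . D L ,]
  [D → . L C D] has the dot before L: add [L → . D g E], [L → . E , D]
  [L → . E , D] has the dot before E: add [E → . D]
No further items can be added.

I₀ = { [D → . D L ,], [D → . L C D], [D → .], [D' → . D], [E → . D], [L → . D g E], [L → . E , D] }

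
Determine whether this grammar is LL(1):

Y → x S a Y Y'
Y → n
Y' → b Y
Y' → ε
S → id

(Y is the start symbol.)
No. Predict set conflict for Y': { 'b' }

A grammar is LL(1) if for each non-terminal N with multiple productions, the predict sets of those productions are pairwise disjoint, where PREDICT(N → α) = (FIRST(α) \ {ε}) ∪ (FOLLOW(N) if α ⇒* ε).

Relevant sets:
  FOLLOW(Y') = { $, 'b' }

For Y:
  PREDICT(Y → x S a Y Y') = { 'x' }
  PREDICT(Y → n) = { 'n' }
For Y':
  PREDICT(Y' → b Y) = { 'b' }
  PREDICT(Y' → ε) = { $, 'b' }
S has a single production, so nothing to check there.

Conflict found: Predict set conflict for Y': { 'b' }
The grammar is NOT LL(1).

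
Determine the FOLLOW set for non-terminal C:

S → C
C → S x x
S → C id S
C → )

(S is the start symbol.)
To compute FOLLOW(C), find every occurrence of C on a right-hand side N → α C β: add FIRST(β) \ {ε}, and if β is empty or nullable also add FOLLOW(N). Iterate to a fixed point.

In S → C: C is at the end, add FOLLOW(S)
In S → C id S: C is followed by id S, add FIRST(id S) \ {ε} = { 'id' }

The FOLLOW sets referred to above (computed the same way, to a fixed point):
  FOLLOW(S) = { $, 'x' }

Taking the union: FOLLOW(C) = { $, 'id', 'x' }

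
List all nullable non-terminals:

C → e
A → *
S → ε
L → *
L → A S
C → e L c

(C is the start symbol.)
ε-productions: S → ε
So S is immediately nullable.
No further non-terminal can be added: every production for the remaining non-terminals contains a terminal or a non-nullable non-terminal.
Nullable = { 'S' }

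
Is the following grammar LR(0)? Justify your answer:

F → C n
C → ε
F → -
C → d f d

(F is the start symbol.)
No. Shift-reduce conflict between [C → .] and [C → . d f d]

A grammar is LR(0) if no state in the canonical LR(0) collection has:
  - both a shift item (dot before a terminal) and a complete item (shift-reduce conflict), or
  - two or more complete items (reduce-reduce conflict; the accept item [F' → F .] counts as a complete item here).

Augment with F' → F and build the canonical LR(0) collection (I0 = CLOSURE({[F' → . F]}), then GOTO on every symbol after a dot until no new states appear). It has 8 states:
  I0: { [C → . d f d], [C → .], [F → . -], [F → . C n], [F' → . F] }  — shift, reduce
  I1: { [F → - .] }  — reduce
  I2: { [F → C . n] }  — shift
  I3: { [F' → F .] }  — accept
  I4: { [C → d . f d] }  — shift
  I5: { [C → d f . d] }  — shift
  I6: { [C → d f d .] }  — reduce
  I7: { [F → C n .] }  — reduce

Conflict in state I0:
  Shift-reduce conflict between [C → .] and [C → . d f d]
So the grammar is NOT LR(0).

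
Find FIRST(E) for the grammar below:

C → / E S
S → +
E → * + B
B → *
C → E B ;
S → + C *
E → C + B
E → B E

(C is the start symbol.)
To compute FIRST(E), examine every production with E on the left-hand side, reading each right-hand side left to right until a non-nullable symbol is reached.

FIRST sets of the other non-terminals involved (by the same procedure, iterated to a fixed point):
  FIRST(C) = { '*', '/' }
  FIRST(B) = { '*' }

From E → * + B:
  - '*' is a terminal: add '*' and stop
From E → C + B:
  - C is a non-terminal: add FIRST(C) \ {ε} = { '*', '/' }
    C is not nullable, so stop
From E → B E:
  - B is a non-terminal: add FIRST(B) \ {ε} = { '*' }
    B is not nullable, so stop

Collecting: FIRST(E) = { '*', '/' }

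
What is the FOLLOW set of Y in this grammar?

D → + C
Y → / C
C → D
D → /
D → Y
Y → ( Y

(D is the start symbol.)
{ $ }

In D → Y: Y is at the end, add FOLLOW(D)
In Y → ( Y: Y is at the end; this adds FOLLOW(Y) to itself — nothing new

The FOLLOW sets referred to above (computed the same way, to a fixed point):
  FOLLOW(D) = { $ }

Taking the union: FOLLOW(Y) = { $ }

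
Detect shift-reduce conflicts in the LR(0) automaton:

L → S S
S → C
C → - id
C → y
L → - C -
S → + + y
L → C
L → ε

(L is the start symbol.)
A shift-reduce conflict occurs when an LR(0) state has both:
  - a complete (reduce) item [A → α .] (dot at the end), and
  - a shift item [B → β . c γ] (dot before a terminal).

Augment with L' → L and build the canonical LR(0) collection (I0 = CLOSURE({[L' → . L]}), then GOTO on every symbol after a dot until no new states appear). It has 15 states:
  I0: { [C → . - id], [C → . y], [L → . - C -], [L → . C], [L → . S S], [L → .], [L' → . L], [S → . + + y], [S → . C] }  — shift, reduce
  I1: { [S → + . + y] }  — shift
  I2: { [C → - . id], [C → . - id], [C → . y], [L → - . C -] }  — shift
  I3: { [L → C .], [S → C .] }  — 2 reduces
  I4: { [L' → L .] }  — accept
  I5: { [C → . - id], [C → . y], [L → S . S], [S → . + + y], [S → . C] }  — shift
  I6: { [C → y .] }  — reduce
  I7: { [C → - . id] }  — shift
  I8: { [S → C .] }  — reduce
  I9: { [L → S S .] }  — reduce
  I10: { [C → - id .] }  — reduce
  I11: { [L → - C . -] }  — shift
  I12: { [L → - C - .] }  — reduce
  I13: { [S → + + . y] }  — shift
  I14: { [S → + + y .] }  — reduce

I0 contains reduce item [L → .] and shift items [C → . - id], [C → . y], [L → . - C -], [S → . + + y] — shift-reduce conflict.

Answer: Yes — I0: [L → .] vs [C → . - id]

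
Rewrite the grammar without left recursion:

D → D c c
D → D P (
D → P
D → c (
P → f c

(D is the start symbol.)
D is directly left-recursive. The standard transformation for
  A → A α₁ | ... | A α_m | β₁ | ... | β_n
is
  A  → β₁ A' | ... | β_n A'
  A' → α₁ A' | ... | α_m A' | ε

D → P becomes D → P D'
D → c ( becomes D → c ( D'
D → D c c becomes D' → c c D'
D → D P ( becomes D' → P ( D'
Add D' → ε

Productions for other non-terminals are unchanged:
  P → f c

Resulting grammar:
D → P D'
D → c ( D'
D' → c c D'
D' → P ( D'
D' → ε
P → f c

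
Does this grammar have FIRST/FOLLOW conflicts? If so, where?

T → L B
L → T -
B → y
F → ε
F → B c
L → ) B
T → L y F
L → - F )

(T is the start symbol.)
Nullable non-terminals: F.
FIRST sets used below: FIRST(B) = { 'y' }

F: nullable alternative(s) F → ε; FOLLOW(F) = { $, ')', '-' }
  F → ε: FIRST \ {ε} = { } — this is the only nullable alternative, skip
  F → B c: FIRST \ {ε} = { 'y' } — disjoint from FOLLOW(F)

B, L, T have no nullable alternative, so no FIRST/FOLLOW check is needed there.

No FIRST/FOLLOW conflicts found.

Answer: No FIRST/FOLLOW conflicts.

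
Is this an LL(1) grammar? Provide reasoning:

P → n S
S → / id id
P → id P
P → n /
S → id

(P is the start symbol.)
No. Predict set conflict for P: { 'n' }

A grammar is LL(1) if for each non-terminal N with multiple productions, the predict sets of those productions are pairwise disjoint, where PREDICT(N → α) = (FIRST(α) \ {ε}) ∪ (FOLLOW(N) if α ⇒* ε).

For P:
  PREDICT(P → n S) = { 'n' }
  PREDICT(P → id P) = { 'id' }
  PREDICT(P → n '/') = { 'n' }
For S:
  PREDICT(S → '/' id id) = { '/' }
  PREDICT(S → id) = { 'id' }

Conflict found: Predict set conflict for P: { 'n' }
The grammar is NOT LL(1).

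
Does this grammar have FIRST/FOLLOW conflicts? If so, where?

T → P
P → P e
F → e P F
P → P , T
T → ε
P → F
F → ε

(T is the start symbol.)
Nullable non-terminals: F, P, T.
FIRST sets used below: FIRST(P) = { ',', 'e', ε }, FIRST(F) = { 'e', ε }

F: nullable alternative(s) F → ε; FOLLOW(F) = { $, ',', 'e' }
  F → e P F: FIRST \ {ε} = { 'e' } — overlaps FOLLOW(F) on { 'e' }: CONFLICT
  F → ε: FIRST \ {ε} = { } — this is the only nullable alternative, skip

P: nullable alternative(s) P → F; FOLLOW(P) = { $, ',', 'e' }
  P → P e: FIRST \ {ε} = { ',', 'e' } — overlaps FOLLOW(P) on { ',', 'e' }: CONFLICT
  P → P , T: FIRST \ {ε} = { ',', 'e' } — overlaps FOLLOW(P) on { ',', 'e' }: CONFLICT
  P → F: FIRST \ {ε} = { 'e' } — this is the only nullable alternative, skip

T: nullable alternative(s) T → P, T → ε; FOLLOW(T) = { $, ',', 'e' }
  T → P: FIRST \ {ε} = { ',', 'e' } — overlaps FOLLOW(T) on { ',', 'e' }: CONFLICT
  T → ε: FIRST \ {ε} = { } — disjoint from FOLLOW(T)

So the grammar has 4 FIRST/FOLLOW conflicts (marked CONFLICT above).

Answer: Yes. T → P with FOLLOW(T) on { ',', 'e' }; P → P e with FOLLOW(P) on { ',', 'e' }; P → P ',' T with FOLLOW(P) on { ',', 'e' }; F → e P F with FOLLOW(F) on { 'e' }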